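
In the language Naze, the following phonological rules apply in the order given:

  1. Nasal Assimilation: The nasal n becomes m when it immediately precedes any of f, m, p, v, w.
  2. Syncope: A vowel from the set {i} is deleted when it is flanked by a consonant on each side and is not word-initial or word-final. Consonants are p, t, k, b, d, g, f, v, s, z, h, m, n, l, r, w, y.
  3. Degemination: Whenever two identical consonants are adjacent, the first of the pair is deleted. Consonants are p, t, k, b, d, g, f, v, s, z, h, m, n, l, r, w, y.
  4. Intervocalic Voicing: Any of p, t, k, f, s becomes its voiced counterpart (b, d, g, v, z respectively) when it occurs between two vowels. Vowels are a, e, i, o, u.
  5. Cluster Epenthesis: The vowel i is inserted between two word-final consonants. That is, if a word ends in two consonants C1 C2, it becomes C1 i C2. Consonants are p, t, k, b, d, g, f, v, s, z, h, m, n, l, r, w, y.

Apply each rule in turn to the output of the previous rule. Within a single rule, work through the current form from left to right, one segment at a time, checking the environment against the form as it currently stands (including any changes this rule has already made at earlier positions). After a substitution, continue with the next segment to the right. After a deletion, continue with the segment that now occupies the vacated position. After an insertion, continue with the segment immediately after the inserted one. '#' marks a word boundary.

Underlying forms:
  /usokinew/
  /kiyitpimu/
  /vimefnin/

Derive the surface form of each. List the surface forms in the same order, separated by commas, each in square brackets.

/usokinew/:
  1 Nasal Assimilation: no change — [usokinew]
  2 Syncope: [usokinew] → [usoknew]
  3 Degemination: no change — [usoknew]
  4 Intervocalic Voicing: [usoknew] → [uzoknew]
  5 Cluster Epenthesis: no change — [uzoknew]
/kiyitpimu/:
  1 Nasal Assimilation: no change — [kiyitpimu]
  2 Syncope: [kiyitpimu] → [kytpmu]
  3 Degemination: no change — [kytpmu]
  4 Intervocalic Voicing: no change — [kytpmu]
  5 Cluster Epenthesis: no change — [kytpmu]
/vimefnin/:
  1 Nasal Assimilation: no change — [vimefnin]
  2 Syncope: [vimefnin] → [vmefnn]
  3 Degemination: [vmefnn] → [vmefn]
  4 Intervocalic Voicing: no change — [vmefn]
  5 Cluster Epenthesis: [vmefn] → [vmefin]

[uzoknew], [kytpmu], [vmefin]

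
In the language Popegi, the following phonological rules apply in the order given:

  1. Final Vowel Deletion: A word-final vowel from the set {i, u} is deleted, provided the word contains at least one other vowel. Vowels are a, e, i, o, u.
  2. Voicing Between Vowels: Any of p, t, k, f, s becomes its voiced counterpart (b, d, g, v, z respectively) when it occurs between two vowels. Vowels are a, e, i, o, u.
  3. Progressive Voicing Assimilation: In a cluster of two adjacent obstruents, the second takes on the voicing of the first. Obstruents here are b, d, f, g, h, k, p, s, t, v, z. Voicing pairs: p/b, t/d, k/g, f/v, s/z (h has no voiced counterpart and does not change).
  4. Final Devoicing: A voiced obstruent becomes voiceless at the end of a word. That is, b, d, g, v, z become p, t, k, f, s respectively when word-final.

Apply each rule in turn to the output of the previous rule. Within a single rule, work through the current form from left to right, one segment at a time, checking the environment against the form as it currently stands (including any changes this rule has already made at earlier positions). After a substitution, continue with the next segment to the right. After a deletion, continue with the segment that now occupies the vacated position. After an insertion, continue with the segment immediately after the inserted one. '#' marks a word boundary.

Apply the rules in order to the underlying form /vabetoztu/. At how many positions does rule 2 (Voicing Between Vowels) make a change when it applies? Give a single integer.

1

1 Final Vowel Deletion: [vabetoztu] → [vabetozt]
2 Voicing Between Vowels: [vabetozt] → [vabedozt]
3 Progressive Voicing Assimilation: [vabedozt] → [vabedozd]
4 Final Devoicing: [vabedozd] → [vabedozt]
Rule 2 changed 1 position(s).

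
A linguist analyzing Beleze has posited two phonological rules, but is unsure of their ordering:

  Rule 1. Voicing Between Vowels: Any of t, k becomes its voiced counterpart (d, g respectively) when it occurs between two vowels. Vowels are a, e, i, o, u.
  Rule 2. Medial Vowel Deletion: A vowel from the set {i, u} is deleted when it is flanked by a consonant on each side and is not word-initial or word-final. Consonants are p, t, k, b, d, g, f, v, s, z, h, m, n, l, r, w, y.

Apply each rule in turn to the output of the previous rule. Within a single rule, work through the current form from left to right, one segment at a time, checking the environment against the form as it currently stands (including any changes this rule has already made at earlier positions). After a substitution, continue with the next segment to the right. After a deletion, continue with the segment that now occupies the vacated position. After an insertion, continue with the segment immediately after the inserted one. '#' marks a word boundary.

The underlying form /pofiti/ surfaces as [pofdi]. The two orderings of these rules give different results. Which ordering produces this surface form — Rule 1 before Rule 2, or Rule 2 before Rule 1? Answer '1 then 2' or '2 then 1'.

1 then 2

Order 1 then 2:
  1 Voicing Between Vowels: [pofiti] → [pofidi]
  2 Medial Vowel Deletion: [pofidi] → [pofdi]
  result: [pofdi]
Order 2 then 1:
  2 Medial Vowel Deletion: [pofiti] → [pofti]
  1 Voicing Between Vowels: no change — [pofti]
  result: [pofti]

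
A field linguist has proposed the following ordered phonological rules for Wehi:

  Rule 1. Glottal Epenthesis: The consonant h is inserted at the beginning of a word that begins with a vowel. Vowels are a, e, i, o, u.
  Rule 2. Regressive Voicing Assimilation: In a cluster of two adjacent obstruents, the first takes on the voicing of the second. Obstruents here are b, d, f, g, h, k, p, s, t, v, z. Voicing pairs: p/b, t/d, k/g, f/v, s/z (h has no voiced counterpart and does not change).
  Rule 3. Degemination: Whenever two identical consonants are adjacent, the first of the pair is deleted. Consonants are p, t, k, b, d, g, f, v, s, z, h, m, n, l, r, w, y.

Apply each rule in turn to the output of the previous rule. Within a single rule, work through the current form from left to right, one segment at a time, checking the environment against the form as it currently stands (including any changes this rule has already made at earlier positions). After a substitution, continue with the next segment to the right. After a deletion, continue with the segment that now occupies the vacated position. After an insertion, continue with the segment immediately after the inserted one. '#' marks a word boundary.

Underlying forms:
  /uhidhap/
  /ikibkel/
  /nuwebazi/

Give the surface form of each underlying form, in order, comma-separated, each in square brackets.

/uhidhap/:
  Rule 1 Glottal Epenthesis: [uhidhap] → [huhidhap]
  Rule 2 Regressive Voicing Assimilation: [huhidhap] → [huhithap]
  Rule 3 Degemination: no change — [huhithap]
/ikibkel/:
  Rule 1 Glottal Epenthesis: [ikibkel] → [hikibkel]
  Rule 2 Regressive Voicing Assimilation: [hikibkel] → [hikipkel]
  Rule 3 Degemination: no change — [hikipkel]
/nuwebazi/:
  Rule 1 Glottal Epenthesis: no change — [nuwebazi]
  Rule 2 Regressive Voicing Assimilation: no change — [nuwebazi]
  Rule 3 Degemination: no change — [nuwebazi]

[huhithap], [hikipkel], [nuwebazi]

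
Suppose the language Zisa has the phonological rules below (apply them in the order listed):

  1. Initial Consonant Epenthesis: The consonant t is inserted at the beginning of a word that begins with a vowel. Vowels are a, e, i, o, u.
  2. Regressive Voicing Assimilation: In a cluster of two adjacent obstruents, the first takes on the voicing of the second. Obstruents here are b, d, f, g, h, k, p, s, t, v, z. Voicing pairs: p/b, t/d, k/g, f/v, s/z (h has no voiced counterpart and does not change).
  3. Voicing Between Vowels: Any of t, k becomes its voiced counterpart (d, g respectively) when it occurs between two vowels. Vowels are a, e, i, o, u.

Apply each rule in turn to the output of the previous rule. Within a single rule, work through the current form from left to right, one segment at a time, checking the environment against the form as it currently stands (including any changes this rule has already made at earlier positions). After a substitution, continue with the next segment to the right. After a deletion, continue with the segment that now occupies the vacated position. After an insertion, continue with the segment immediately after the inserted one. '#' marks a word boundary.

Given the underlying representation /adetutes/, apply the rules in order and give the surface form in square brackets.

[tadedudes]

1 Initial Consonant Epenthesis: [adetutes] → [tadetutes]
2 Regressive Voicing Assimilation: no change — [tadetutes]
3 Voicing Between Vowels: [tadetutes] → [tadedudes]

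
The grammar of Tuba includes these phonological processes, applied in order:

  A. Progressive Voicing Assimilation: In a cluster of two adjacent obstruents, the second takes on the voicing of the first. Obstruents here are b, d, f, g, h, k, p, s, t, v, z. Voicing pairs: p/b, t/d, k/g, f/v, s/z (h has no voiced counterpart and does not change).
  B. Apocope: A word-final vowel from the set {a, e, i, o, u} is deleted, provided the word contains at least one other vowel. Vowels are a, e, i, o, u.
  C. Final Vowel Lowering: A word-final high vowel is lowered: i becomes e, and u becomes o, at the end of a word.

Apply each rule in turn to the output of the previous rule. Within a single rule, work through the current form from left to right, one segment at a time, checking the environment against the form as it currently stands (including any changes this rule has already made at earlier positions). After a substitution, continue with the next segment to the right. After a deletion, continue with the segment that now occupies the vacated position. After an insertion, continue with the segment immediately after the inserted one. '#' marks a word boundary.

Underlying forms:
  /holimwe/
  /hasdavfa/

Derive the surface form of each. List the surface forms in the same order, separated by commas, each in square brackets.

/holimwe/:
  A Progressive Voicing Assimilation: no change — [holimwe]
  B Apocope: [holimwe] → [holimw]
  C Final Vowel Lowering: no change — [holimw]
/hasdavfa/:
  A Progressive Voicing Assimilation: [hasdavfa] → [hastavva]
  B Apocope: [hastavva] → [hastavv]
  C Final Vowel Lowering: no change — [hastavv]

[holimw], [hastavv]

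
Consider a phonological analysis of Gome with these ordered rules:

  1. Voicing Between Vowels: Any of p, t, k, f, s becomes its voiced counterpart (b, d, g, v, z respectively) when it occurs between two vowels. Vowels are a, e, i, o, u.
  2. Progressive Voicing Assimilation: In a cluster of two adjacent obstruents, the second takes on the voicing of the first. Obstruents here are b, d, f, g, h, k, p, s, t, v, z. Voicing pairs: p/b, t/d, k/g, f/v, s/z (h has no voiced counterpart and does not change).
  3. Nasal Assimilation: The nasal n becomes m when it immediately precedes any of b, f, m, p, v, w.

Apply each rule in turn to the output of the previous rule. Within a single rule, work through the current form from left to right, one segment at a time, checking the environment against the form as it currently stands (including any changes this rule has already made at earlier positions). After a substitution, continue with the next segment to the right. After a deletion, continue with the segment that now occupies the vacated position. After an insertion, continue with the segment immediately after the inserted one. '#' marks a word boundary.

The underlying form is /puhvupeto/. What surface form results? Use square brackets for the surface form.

[puhfubedo]

1 Voicing Between Vowels: [puhvupeto] → [puhvubedo]
2 Progressive Voicing Assimilation: [puhvubedo] → [puhfubedo]
3 Nasal Assimilation: no change — [puhfubedo]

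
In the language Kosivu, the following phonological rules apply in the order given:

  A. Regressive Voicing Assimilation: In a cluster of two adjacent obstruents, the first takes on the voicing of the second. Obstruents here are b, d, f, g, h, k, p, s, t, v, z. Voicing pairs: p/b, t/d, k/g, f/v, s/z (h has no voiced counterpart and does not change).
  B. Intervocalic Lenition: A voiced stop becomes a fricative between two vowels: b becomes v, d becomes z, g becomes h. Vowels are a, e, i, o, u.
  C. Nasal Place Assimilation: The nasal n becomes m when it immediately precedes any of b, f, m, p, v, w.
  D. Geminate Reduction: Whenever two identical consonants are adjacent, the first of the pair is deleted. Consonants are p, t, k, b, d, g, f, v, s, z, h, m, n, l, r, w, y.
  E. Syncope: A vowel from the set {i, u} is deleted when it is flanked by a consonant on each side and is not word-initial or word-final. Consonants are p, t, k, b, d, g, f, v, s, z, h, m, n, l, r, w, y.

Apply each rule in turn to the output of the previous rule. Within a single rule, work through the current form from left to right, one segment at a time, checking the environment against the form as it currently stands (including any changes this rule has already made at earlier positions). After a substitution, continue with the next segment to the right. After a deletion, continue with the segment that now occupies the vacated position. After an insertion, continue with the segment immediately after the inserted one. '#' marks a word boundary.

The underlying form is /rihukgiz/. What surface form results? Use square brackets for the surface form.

A Regressive Voicing Assimilation: [rihukgiz] → [rihuggiz]
B Intervocalic Lenition: no change — [rihuggiz]
C Nasal Place Assimilation: no change — [rihuggiz]
D Geminate Reduction: [rihuggiz] → [rihugiz]
E Syncope: [rihugiz] → [rhgz]

[rhgz]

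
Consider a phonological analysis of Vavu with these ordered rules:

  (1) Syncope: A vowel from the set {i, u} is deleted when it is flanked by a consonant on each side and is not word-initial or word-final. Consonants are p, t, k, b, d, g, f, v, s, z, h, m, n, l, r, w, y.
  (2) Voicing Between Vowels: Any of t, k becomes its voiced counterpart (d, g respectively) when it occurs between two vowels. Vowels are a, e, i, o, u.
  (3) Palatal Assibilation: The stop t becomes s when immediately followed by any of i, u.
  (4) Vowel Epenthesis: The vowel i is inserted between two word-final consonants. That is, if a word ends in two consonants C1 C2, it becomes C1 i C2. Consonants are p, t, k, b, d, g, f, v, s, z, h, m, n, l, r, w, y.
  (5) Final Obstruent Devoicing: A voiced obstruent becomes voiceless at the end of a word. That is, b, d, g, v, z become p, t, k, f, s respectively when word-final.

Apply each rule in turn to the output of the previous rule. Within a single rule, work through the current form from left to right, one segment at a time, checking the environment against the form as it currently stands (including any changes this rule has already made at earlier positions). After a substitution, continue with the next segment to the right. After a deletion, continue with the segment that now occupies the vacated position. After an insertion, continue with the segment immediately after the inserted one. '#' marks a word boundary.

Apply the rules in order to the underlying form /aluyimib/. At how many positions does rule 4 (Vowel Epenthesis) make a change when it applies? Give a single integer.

(1) Syncope: [aluyimib] → [alymb]
(2) Voicing Between Vowels: no change — [alymb]
(3) Palatal Assibilation: no change — [alymb]
(4) Vowel Epenthesis: [alymb] → [alymib]
(5) Final Obstruent Devoicing: [alymib] → [alymip]
Rule 4 changed 1 position(s).

1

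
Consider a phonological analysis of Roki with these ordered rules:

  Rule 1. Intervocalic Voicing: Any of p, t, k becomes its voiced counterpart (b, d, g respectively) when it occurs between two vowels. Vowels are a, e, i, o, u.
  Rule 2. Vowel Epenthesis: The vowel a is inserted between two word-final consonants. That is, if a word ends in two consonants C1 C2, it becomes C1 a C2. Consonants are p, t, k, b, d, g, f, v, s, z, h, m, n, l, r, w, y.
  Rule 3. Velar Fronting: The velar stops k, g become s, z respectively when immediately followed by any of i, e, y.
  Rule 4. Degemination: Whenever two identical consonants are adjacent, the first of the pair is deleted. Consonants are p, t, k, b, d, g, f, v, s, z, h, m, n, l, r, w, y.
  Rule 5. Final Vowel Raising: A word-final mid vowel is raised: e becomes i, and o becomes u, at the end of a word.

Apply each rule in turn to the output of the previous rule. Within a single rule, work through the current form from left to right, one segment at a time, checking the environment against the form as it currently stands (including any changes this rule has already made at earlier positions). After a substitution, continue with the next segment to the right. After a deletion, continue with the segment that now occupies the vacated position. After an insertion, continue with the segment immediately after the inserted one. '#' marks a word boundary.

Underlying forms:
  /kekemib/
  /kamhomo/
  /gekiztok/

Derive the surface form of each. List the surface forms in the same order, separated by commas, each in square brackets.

[sezemib], [kamhomu], [zeziztok]

/kekemib/:
  Rule 1 Intervocalic Voicing: [kekemib] → [kegemib]
  Rule 2 Vowel Epenthesis: no change — [kegemib]
  Rule 3 Velar Fronting: [kegemib] → [sezemib]
  Rule 4 Degemination: no change — [sezemib]
  Rule 5 Final Vowel Raising: no change — [sezemib]
/kamhomo/:
  Rule 1 Intervocalic Voicing: no change — [kamhomo]
  Rule 2 Vowel Epenthesis: no change — [kamhomo]
  Rule 3 Velar Fronting: no change — [kamhomo]
  Rule 4 Degemination: no change — [kamhomo]
  Rule 5 Final Vowel Raising: [kamhomo] → [kamhomu]
/gekiztok/:
  Rule 1 Intervocalic Voicing: [gekiztok] → [gegiztok]
  Rule 2 Vowel Epenthesis: no change — [gegiztok]
  Rule 3 Velar Fronting: [gegiztok] → [zeziztok]
  Rule 4 Degemination: no change — [zeziztok]
  Rule 5 Final Vowel Raising: no change — [zeziztok]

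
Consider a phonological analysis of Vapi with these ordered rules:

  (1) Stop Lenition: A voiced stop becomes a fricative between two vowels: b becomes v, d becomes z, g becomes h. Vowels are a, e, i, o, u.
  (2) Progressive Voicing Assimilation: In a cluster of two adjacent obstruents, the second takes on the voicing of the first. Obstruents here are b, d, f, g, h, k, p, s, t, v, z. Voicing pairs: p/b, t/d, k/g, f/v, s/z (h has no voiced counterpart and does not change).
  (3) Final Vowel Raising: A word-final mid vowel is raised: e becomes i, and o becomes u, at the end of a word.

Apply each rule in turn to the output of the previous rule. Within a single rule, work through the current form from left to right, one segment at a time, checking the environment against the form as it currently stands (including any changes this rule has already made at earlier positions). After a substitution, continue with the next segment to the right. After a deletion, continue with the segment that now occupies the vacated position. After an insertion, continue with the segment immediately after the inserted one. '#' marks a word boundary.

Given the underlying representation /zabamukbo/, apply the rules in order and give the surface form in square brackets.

[zavamukpu]

(1) Stop Lenition: [zabamukbo] → [zavamukbo]
(2) Progressive Voicing Assimilation: [zavamukbo] → [zavamukpo]
(3) Final Vowel Raising: [zavamukpo] → [zavamukpu]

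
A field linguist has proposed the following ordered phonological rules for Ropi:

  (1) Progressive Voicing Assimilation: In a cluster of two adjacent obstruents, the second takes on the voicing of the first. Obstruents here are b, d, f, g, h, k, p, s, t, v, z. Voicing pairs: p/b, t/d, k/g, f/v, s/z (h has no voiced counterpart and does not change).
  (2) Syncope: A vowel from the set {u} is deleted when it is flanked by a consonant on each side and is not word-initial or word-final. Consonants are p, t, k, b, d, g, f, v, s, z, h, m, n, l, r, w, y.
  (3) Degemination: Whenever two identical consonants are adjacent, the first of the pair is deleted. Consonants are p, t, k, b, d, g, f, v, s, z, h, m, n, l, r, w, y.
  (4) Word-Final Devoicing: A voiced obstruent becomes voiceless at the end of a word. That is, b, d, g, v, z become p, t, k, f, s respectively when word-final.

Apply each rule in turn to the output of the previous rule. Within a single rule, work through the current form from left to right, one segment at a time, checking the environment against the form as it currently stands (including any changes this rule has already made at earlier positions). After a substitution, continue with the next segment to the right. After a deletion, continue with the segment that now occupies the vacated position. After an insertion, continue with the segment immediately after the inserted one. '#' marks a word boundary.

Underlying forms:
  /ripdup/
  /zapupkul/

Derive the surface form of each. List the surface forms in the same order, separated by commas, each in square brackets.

/ripdup/:
  (1) Progressive Voicing Assimilation: [ripdup] → [riptup]
  (2) Syncope: [riptup] → [riptp]
  (3) Degemination: no change — [riptp]
  (4) Word-Final Devoicing: no change — [riptp]
/zapupkul/:
  (1) Progressive Voicing Assimilation: no change — [zapupkul]
  (2) Syncope: [zapupkul] → [zappkl]
  (3) Degemination: [zappkl] → [zapkl]
  (4) Word-Final Devoicing: no change — [zapkl]

[riptp], [zapkl]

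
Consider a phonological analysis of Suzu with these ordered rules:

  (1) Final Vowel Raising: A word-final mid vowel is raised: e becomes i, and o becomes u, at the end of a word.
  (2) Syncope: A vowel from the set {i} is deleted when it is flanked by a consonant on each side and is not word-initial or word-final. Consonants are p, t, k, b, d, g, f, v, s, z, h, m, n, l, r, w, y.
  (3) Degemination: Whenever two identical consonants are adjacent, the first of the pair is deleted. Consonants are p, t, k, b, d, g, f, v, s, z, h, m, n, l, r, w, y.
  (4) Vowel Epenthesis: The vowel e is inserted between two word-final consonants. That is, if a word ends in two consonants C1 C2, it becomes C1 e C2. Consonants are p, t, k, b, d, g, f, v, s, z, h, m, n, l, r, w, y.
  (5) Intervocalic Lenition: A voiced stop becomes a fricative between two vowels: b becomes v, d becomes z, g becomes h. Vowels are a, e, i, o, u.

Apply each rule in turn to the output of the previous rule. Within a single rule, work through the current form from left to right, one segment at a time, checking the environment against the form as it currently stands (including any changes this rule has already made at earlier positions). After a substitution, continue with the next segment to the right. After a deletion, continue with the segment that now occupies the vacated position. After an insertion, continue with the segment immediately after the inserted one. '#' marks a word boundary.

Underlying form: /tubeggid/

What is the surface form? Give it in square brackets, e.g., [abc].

[tuvehed]

(1) Final Vowel Raising: no change — [tubeggid]
(2) Syncope: [tubeggid] → [tubeggd]
(3) Degemination: [tubeggd] → [tubegd]
(4) Vowel Epenthesis: [tubegd] → [tubeged]
(5) Intervocalic Lenition: [tubeged] → [tuvehed]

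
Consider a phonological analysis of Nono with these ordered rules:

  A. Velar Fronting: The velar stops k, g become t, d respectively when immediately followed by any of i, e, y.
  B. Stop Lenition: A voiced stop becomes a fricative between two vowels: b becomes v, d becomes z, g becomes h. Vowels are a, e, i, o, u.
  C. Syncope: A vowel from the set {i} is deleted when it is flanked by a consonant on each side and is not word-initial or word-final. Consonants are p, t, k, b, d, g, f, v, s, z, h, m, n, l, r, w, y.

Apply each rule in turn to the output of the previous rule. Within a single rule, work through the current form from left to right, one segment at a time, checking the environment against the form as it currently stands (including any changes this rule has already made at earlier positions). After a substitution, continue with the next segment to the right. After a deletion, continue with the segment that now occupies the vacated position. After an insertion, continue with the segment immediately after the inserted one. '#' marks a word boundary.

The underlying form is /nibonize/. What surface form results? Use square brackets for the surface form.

A Velar Fronting: no change — [nibonize]
B Stop Lenition: [nibonize] → [nivonize]
C Syncope: [nivonize] → [nvonze]

[nvonze]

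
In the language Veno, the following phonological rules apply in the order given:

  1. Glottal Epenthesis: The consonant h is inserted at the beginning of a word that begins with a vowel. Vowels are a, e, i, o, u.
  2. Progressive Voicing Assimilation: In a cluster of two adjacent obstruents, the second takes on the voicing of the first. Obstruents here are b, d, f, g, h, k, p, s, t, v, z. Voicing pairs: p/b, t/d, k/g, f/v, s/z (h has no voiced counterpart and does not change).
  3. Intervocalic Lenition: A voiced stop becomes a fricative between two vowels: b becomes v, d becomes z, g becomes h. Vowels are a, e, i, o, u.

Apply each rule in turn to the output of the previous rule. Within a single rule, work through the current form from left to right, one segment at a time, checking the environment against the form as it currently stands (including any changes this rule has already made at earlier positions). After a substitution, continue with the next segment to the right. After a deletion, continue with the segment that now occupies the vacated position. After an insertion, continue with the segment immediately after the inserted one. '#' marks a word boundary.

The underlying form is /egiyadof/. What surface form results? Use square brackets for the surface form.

[hehiyazof]

1 Glottal Epenthesis: [egiyadof] → [hegiyadof]
2 Progressive Voicing Assimilation: no change — [hegiyadof]
3 Intervocalic Lenition: [hegiyadof] → [hehiyazof]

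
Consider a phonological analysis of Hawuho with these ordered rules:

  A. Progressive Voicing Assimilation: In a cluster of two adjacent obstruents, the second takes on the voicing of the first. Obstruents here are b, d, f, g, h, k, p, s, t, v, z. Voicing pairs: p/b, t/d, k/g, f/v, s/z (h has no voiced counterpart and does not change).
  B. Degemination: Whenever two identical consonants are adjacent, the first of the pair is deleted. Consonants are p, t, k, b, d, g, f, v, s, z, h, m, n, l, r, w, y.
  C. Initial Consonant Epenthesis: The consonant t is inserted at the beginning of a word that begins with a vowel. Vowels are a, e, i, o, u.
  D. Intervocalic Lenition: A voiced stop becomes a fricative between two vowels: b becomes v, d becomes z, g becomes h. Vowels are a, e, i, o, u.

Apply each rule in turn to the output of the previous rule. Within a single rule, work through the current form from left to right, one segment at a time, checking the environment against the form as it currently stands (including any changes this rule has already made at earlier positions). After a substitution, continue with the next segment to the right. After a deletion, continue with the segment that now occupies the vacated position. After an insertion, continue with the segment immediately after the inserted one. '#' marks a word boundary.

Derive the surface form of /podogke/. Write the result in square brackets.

[pozohe]

A Progressive Voicing Assimilation: [podogke] → [podogge]
B Degemination: [podogge] → [podoge]
C Initial Consonant Epenthesis: no change — [podoge]
D Intervocalic Lenition: [podoge] → [pozohe]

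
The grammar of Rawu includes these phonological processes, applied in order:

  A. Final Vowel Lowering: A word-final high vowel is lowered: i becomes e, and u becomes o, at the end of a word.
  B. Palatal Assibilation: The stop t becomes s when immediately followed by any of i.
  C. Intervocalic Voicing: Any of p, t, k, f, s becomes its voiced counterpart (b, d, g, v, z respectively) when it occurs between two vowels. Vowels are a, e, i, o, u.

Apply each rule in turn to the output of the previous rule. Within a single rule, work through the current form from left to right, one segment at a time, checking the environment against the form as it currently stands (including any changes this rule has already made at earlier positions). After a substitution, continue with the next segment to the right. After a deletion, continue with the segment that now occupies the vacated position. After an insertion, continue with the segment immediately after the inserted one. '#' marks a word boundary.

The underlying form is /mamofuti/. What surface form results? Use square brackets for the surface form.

A Final Vowel Lowering: [mamofuti] → [mamofute]
B Palatal Assibilation: no change — [mamofute]
C Intervocalic Voicing: [mamofute] → [mamovude]

[mamovude]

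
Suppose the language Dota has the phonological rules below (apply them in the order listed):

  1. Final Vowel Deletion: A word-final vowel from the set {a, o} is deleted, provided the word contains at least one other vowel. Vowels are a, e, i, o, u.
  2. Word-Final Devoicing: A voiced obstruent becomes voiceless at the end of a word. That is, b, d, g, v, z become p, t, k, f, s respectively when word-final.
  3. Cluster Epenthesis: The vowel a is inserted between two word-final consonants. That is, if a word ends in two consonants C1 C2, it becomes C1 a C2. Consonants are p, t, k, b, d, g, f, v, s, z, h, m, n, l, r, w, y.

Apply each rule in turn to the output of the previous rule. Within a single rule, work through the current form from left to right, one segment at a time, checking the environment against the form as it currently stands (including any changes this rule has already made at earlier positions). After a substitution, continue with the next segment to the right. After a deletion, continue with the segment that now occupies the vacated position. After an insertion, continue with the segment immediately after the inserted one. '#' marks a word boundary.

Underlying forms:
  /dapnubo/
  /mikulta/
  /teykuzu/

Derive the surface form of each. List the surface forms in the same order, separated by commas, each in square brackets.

[dapnup], [mikulat], [teykuzu]

/dapnubo/:
  1 Final Vowel Deletion: [dapnubo] → [dapnub]
  2 Word-Final Devoicing: [dapnub] → [dapnup]
  3 Cluster Epenthesis: no change — [dapnup]
/mikulta/:
  1 Final Vowel Deletion: [mikulta] → [mikult]
  2 Word-Final Devoicing: no change — [mikult]
  3 Cluster Epenthesis: [mikult] → [mikulat]
/teykuzu/:
  1 Final Vowel Deletion: no change — [teykuzu]
  2 Word-Final Devoicing: no change — [teykuzu]
  3 Cluster Epenthesis: no change — [teykuzu]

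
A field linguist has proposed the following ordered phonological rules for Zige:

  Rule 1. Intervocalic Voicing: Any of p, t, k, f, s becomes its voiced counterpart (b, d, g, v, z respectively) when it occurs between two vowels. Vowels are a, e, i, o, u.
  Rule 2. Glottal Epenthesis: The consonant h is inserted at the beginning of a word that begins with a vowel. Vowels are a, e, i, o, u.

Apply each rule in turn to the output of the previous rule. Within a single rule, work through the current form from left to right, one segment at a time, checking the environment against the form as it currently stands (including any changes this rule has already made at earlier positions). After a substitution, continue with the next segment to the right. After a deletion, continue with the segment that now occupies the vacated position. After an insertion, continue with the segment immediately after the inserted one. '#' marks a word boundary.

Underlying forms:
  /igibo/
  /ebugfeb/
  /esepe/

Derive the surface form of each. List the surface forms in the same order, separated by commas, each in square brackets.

[higibo], [hebugfeb], [hezebe]

/igibo/:
  Rule 1 Intervocalic Voicing: no change — [igibo]
  Rule 2 Glottal Epenthesis: [igibo] → [higibo]
/ebugfeb/:
  Rule 1 Intervocalic Voicing: no change — [ebugfeb]
  Rule 2 Glottal Epenthesis: [ebugfeb] → [hebugfeb]
/esepe/:
  Rule 1 Intervocalic Voicing: [esepe] → [ezebe]
  Rule 2 Glottal Epenthesis: [ezebe] → [hezebe]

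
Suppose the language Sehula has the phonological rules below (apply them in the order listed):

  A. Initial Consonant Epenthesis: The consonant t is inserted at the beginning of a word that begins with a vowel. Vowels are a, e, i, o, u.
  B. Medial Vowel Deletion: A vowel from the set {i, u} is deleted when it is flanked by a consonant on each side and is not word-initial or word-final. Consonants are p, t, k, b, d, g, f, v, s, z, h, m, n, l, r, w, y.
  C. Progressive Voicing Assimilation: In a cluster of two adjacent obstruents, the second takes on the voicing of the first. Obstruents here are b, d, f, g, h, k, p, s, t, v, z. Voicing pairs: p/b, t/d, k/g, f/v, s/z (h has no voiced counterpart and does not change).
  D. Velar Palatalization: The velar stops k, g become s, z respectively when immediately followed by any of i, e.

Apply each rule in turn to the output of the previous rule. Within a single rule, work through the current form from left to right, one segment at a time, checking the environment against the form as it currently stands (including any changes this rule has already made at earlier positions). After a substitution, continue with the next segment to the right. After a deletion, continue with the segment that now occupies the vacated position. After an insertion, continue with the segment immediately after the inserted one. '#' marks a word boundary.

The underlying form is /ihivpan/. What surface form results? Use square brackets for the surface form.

A Initial Consonant Epenthesis: [ihivpan] → [tihivpan]
B Medial Vowel Deletion: [tihivpan] → [thvpan]
C Progressive Voicing Assimilation: [thvpan] → [thfpan]
D Velar Palatalization: no change — [thfpan]

[thfpan]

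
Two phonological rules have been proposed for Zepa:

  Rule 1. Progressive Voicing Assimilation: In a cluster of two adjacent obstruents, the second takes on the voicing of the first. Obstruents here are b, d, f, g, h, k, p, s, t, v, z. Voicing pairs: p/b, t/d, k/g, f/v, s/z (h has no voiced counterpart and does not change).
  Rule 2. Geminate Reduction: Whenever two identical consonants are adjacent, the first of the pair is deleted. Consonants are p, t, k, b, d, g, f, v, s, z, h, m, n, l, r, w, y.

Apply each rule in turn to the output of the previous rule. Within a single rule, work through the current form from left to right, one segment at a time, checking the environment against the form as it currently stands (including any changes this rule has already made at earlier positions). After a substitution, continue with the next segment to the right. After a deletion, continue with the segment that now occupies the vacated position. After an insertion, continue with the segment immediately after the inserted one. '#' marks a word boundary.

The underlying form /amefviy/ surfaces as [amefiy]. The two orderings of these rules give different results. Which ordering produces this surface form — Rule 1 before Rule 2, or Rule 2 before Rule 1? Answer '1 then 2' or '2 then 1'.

1 then 2

Order 1 then 2:
  1 Progressive Voicing Assimilation: [amefviy] → [ameffiy]
  2 Geminate Reduction: [ameffiy] → [amefiy]
  result: [amefiy]
Order 2 then 1:
  2 Geminate Reduction: no change — [amefviy]
  1 Progressive Voicing Assimilation: [amefviy] → [ameffiy]
  result: [ameffiy]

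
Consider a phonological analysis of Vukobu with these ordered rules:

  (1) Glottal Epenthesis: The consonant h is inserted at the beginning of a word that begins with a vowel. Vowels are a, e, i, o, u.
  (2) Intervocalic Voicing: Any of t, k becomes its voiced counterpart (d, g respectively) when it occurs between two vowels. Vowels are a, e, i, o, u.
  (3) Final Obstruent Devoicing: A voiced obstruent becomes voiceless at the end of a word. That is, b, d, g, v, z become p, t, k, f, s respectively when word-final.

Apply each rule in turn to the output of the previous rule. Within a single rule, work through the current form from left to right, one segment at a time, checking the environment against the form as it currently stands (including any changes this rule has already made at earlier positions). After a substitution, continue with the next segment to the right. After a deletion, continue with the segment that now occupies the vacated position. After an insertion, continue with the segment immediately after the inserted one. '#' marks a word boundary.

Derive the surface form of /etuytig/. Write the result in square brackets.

(1) Glottal Epenthesis: [etuytig] → [hetuytig]
(2) Intervocalic Voicing: [hetuytig] → [heduytig]
(3) Final Obstruent Devoicing: [heduytig] → [heduytik]

[heduytik]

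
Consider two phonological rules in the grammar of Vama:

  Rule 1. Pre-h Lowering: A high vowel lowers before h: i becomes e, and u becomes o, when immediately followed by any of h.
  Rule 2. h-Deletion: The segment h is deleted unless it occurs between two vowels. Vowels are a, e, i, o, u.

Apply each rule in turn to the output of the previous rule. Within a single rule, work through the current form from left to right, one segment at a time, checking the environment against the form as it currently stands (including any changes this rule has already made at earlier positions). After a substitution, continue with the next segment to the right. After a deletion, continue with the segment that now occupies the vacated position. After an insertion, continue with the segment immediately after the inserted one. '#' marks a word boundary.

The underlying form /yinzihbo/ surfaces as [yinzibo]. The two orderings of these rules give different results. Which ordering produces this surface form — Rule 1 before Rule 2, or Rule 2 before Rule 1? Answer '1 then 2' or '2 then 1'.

2 then 1

Order 1 then 2:
  1 Pre-h Lowering: [yinzihbo] → [yinzehbo]
  2 h-Deletion: [yinzehbo] → [yinzebo]
  result: [yinzebo]
Order 2 then 1:
  2 h-Deletion: [yinzihbo] → [yinzibo]
  1 Pre-h Lowering: no change — [yinzibo]
  result: [yinzibo]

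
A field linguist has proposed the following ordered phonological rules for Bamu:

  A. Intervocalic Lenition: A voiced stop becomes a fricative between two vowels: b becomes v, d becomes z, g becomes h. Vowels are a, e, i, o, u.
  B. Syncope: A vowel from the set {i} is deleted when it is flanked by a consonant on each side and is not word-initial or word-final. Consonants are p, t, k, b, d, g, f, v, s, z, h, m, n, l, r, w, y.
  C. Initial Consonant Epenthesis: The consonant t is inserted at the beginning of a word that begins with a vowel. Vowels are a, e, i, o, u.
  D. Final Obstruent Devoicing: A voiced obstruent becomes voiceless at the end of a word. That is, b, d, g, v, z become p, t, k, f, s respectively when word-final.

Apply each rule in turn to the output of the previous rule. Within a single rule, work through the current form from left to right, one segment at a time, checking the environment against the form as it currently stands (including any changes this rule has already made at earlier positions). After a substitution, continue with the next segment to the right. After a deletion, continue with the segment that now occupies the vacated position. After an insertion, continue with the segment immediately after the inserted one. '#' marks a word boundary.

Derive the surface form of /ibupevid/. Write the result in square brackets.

[tivupevt]

A Intervocalic Lenition: [ibupevid] → [ivupevid]
B Syncope: [ivupevid] → [ivupevd]
C Initial Consonant Epenthesis: [ivupevd] → [tivupevd]
D Final Obstruent Devoicing: [tivupevd] → [tivupevt]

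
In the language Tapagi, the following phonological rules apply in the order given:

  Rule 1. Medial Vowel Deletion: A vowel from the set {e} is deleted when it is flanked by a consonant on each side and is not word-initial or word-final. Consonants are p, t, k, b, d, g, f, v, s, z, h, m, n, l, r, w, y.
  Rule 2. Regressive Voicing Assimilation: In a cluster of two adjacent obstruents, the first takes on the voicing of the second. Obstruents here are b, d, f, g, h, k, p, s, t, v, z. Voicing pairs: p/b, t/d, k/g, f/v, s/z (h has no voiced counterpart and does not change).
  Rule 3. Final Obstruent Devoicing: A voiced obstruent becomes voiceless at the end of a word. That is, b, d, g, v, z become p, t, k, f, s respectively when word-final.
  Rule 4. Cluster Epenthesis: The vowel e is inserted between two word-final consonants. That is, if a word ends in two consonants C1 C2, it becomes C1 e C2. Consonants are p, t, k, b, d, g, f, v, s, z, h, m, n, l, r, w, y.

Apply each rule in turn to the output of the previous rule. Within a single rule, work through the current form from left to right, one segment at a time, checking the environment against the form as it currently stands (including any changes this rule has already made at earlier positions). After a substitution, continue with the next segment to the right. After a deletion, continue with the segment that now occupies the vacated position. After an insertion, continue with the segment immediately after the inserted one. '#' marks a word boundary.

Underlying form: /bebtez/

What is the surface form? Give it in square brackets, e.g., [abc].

[bpdes]

Rule 1 Medial Vowel Deletion: [bebtez] → [bbtz]
Rule 2 Regressive Voicing Assimilation: [bbtz] → [bpdz]
Rule 3 Final Obstruent Devoicing: [bpdz] → [bpds]
Rule 4 Cluster Epenthesis: [bpds] → [bpdes]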